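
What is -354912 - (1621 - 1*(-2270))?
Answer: -358803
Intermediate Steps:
-354912 - (1621 - 1*(-2270)) = -354912 - (1621 + 2270) = -354912 - 3891 = -358803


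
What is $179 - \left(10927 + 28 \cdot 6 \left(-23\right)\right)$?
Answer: $-6884$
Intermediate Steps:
$179 - \left(10927 + 28 \cdot 6 \left(-23\right)\right) = 179 - \left(10927 + 168 \left(-23\right)\right) = 179 - \left(10927 - 3864\right) = 179 - 7063 = -6884$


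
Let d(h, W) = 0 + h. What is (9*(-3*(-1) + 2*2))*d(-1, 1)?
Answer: -63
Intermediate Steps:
d(h, W) = h
(9*(-3*(-1) + 2*2))*d(-1, 1) = (9*(-3*(-1) + 2*2))*(-1) = (9*(3 + 4))*(-1) = (9*7)*(-1) = 63*(-1) = -63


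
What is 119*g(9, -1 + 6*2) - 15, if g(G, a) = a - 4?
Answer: 818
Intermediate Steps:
g(G, a) = -4 + a
119*g(9, -1 + 6*2) - 15 = 119*(-4 + (-1 + 6*2)) - 15 = 119*(-4 + (-1 + 12)) - 15 = 119*(-4 + 11) - 15 = 119*7 - 15 = 833 - 15 = 818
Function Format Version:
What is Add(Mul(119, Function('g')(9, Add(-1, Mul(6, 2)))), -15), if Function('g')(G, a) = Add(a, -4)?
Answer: 818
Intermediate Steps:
Function('g')(G, a) = Add(-4, a)
Add(Mul(119, Function('g')(9, Add(-1, Mul(6, 2)))), -15) = Add(Mul(119, Add(-4, Add(-1, Mul(6, 2)))), -15) = Add(Mul(119, Add(-4, Add(-1, 12))), -15) = Add(Mul(119, Add(-4, 11)), -15) = Add(Mul(119, 7), -15) = Add(833, -15) = 818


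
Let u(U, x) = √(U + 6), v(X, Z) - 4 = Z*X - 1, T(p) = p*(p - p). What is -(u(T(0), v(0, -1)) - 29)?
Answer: 29 - √6 ≈ 26.551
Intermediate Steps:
T(p) = 0 (T(p) = p*0 = 0)
v(X, Z) = 3 + X*Z (v(X, Z) = 4 + (Z*X - 1) = 4 + (X*Z - 1) = 4 + (-1 + X*Z) = 3 + X*Z)
u(U, x) = √(6 + U)
-(u(T(0), v(0, -1)) - 29) = -(√(6 + 0) - 29) = -(√6 - 29) = -(-29 + √6) = 29 - √6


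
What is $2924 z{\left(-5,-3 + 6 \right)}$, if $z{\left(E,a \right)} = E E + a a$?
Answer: $99416$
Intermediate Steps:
$z{\left(E,a \right)} = E^{2} + a^{2}$
$2924 z{\left(-5,-3 + 6 \right)} = 2924 \left(\left(-5\right)^{2} + \left(-3 + 6\right)^{2}\right) = 2924 \left(25 + 3^{2}\right) = 2924 \left(25 + 9\right) = 2924 \cdot 34 = 99416$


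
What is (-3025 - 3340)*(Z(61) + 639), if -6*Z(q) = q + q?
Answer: -11813440/3 ≈ -3.9378e+6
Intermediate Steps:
Z(q) = -q/3 (Z(q) = -(q + q)/6 = -q/3)
(-3025 - 3340)*(Z(61) + 639) = (-3025 - 3340)*(-⅓*61 + 639) = -6365*(-61/3 + 639) = -6365*1856/3 = -11813440/3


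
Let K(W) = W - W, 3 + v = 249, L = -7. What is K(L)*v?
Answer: 0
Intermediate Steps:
v = 246 (v = -3 + 249 = 246)
K(W) = 0
K(L)*v = 0*246 = 0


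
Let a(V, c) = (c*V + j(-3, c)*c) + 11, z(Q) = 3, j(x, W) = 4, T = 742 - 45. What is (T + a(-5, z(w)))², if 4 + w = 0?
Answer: 497025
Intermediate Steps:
w = -4 (w = -4 + 0 = -4)
T = 697
a(V, c) = 11 + 4*c + V*c (a(V, c) = (c*V + 4*c) + 11 = (V*c + 4*c) + 11 = (4*c + V*c) + 11 = 11 + 4*c + V*c)
(T + a(-5, z(w)))² = (697 + (11 + 4*3 - 5*3))² = (697 + (11 + 12 - 15))² = (697 + 8)² = 705² = 497025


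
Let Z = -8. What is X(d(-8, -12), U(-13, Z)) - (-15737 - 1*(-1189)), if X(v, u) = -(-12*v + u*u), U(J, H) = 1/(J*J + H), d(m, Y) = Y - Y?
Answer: 377098707/25921 ≈ 14548.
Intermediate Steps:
d(m, Y) = 0
U(J, H) = 1/(H + J²) (U(J, H) = 1/(J² + H) = 1/(H + J²))
X(v, u) = -u² + 12*v (X(v, u) = -(-12*v + u²) = -(u² - 12*v) = -u² + 12*v)
X(d(-8, -12), U(-13, Z)) - (-15737 - 1*(-1189)) = (-(1/(-8 + (-13)²))² + 12*0) - (-15737 - 1*(-1189)) = (-(1/(-8 + 169))² + 0) - (-15737 + 1189) = (-(1/161)² + 0) - 1*(-14548) = (-(1/161)² + 0) + 14548 = (-1*1/25921 + 0) + 14548 = (-1/25921 + 0) + 14548 = -1/25921 + 14548 = 377098707/25921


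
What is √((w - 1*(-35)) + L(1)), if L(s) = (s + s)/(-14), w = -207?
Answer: I*√8435/7 ≈ 13.12*I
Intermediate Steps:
L(s) = -s/7 (L(s) = (2*s)*(-1/14) = -s/7)
√((w - 1*(-35)) + L(1)) = √((-207 - 1*(-35)) - ⅐*1) = √((-207 + 35) - ⅐) = √(-172 - ⅐) = √(-1205/7) = I*√8435/7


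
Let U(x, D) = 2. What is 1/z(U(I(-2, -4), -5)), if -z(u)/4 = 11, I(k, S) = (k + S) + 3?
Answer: -1/44 ≈ -0.022727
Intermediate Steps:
I(k, S) = 3 + S + k (I(k, S) = (S + k) + 3 = 3 + S + k)
z(u) = -44 (z(u) = -4*11 = -44)
1/z(U(I(-2, -4), -5)) = 1/(-44) = -1/44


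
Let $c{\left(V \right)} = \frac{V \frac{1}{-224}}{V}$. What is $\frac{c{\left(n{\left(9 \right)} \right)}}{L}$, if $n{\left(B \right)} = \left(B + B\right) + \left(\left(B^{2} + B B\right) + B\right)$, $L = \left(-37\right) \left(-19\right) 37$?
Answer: $- \frac{1}{5826464} \approx -1.7163 \cdot 10^{-7}$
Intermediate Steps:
$L = 26011$ ($L = 703 \cdot 37 = 26011$)
$n{\left(B \right)} = 2 B^{2} + 3 B$ ($n{\left(B \right)} = 2 B + \left(\left(B^{2} + B^{2}\right) + B\right) = 2 B + \left(2 B^{2} + B\right) = 2 B + \left(B + 2 B^{2}\right) = 2 B^{2} + 3 B$)
$c{\left(V \right)} = - \frac{1}{224}$ ($c{\left(V \right)} = \frac{V \left(- \frac{1}{224}\right)}{V} = \frac{\left(- \frac{1}{224}\right) V}{V} = - \frac{1}{224}$)
$\frac{c{\left(n{\left(9 \right)} \right)}}{L} = - \frac{1}{224 \cdot 26011} = \left(- \frac{1}{224}\right) \frac{1}{26011} = - \frac{1}{5826464}$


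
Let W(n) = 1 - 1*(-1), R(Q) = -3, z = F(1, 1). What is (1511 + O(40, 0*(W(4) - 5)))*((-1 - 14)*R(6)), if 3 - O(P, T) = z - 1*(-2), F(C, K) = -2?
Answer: 68130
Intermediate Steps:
z = -2
W(n) = 2 (W(n) = 1 + 1 = 2)
O(P, T) = 3 (O(P, T) = 3 - (-2 - 1*(-2)) = 3 - (-2 + 2) = 3 - 1*0 = 3 + 0 = 3)
(1511 + O(40, 0*(W(4) - 5)))*((-1 - 14)*R(6)) = (1511 + 3)*((-1 - 14)*(-3)) = 1514*(-15*(-3)) = 1514*45 = 68130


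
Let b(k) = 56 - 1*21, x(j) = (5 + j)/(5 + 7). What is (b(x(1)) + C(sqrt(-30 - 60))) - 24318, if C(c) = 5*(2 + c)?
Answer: -24273 + 15*I*sqrt(10) ≈ -24273.0 + 47.434*I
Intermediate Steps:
C(c) = 10 + 5*c
x(j) = 5/12 + j/12 (x(j) = (5 + j)/12 = (5 + j)*(1/12) = 5/12 + j/12)
b(k) = 35 (b(k) = 56 - 21 = 35)
(b(x(1)) + C(sqrt(-30 - 60))) - 24318 = (35 + (10 + 5*sqrt(-30 - 60))) - 24318 = (35 + (10 + 5*sqrt(-90))) - 24318 = (35 + (10 + 5*(3*I*sqrt(10)))) - 24318 = (35 + (10 + 15*I*sqrt(10))) - 24318 = (45 + 15*I*sqrt(10)) - 24318 = -24273 + 15*I*sqrt(10)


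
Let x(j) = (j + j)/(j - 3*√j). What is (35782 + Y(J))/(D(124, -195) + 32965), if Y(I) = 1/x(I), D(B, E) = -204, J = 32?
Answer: 71565/65522 - 3*√2/524176 ≈ 1.0922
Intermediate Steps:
x(j) = 2*j/(j - 3*√j) (x(j) = (2*j)/(j - 3*√j) = 2*j/(j - 3*√j))
Y(I) = (I - 3*√I)/(2*I) (Y(I) = 1/(2*I/(I - 3*√I)) = (I - 3*√I)/(2*I))
(35782 + Y(J))/(D(124, -195) + 32965) = (35782 + (½)*(32 - 12*√2)/32)/(-204 + 32965) = (35782 + (½)*(1/32)*(32 - 12*√2))/32761 = (35782 + (½)*(1/32)*(32 - 12*√2))*(1/32761) = (35782 + (½ - 3*√2/16))*(1/32761) = (71565/2 - 3*√2/16)*(1/32761) = 71565/65522 - 3*√2/524176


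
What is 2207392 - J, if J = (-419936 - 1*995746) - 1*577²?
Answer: 3956003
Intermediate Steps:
J = -1748611 (J = (-419936 - 995746) - 1*332929 = -1415682 - 332929 = -1748611)
2207392 - J = 2207392 - 1*(-1748611) = 2207392 + 1748611 = 3956003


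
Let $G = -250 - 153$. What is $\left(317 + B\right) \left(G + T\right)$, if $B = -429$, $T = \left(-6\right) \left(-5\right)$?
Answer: $41776$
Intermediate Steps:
$T = 30$
$G = -403$ ($G = -250 - 153 = -403$)
$\left(317 + B\right) \left(G + T\right) = \left(317 - 429\right) \left(-403 + 30\right) = \left(-112\right) \left(-373\right) = 41776$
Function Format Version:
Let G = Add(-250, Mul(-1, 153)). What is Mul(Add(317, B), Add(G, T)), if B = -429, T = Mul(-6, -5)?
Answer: 41776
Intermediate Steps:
T = 30
G = -403 (G = Add(-250, -153) = -403)
Mul(Add(317, B), Add(G, T)) = Mul(Add(317, -429), Add(-403, 30)) = Mul(-112, -373) = 41776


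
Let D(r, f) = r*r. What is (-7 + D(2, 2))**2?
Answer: 9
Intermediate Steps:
D(r, f) = r**2
(-7 + D(2, 2))**2 = (-7 + 2**2)**2 = (-7 + 4)**2 = (-3)**2 = 9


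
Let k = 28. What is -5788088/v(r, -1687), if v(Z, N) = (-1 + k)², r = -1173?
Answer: -5788088/729 ≈ -7939.8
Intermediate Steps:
v(Z, N) = 729 (v(Z, N) = (-1 + 28)² = 27² = 729)
-5788088/v(r, -1687) = -5788088/729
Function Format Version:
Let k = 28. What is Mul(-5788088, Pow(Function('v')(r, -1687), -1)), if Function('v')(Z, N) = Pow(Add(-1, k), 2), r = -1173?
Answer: Rational(-5788088, 729) ≈ -7939.8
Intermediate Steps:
Function('v')(Z, N) = 729 (Function('v')(Z, N) = Pow(Add(-1, 28), 2) = Pow(27, 2) = 729)
Mul(-5788088, Pow(Function('v')(r, -1687), -1)) = Mul(-5788088, Pow(729, -1)) = Mul(-5788088, Rational(1, 729)) = Rational(-5788088, 729)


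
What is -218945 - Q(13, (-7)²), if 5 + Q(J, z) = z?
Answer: -218989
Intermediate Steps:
Q(J, z) = -5 + z
-218945 - Q(13, (-7)²) = -218945 - (-5 + (-7)²) = -218945 - (-5 + 49) = -218945 - 1*44 = -218945 - 44 = -218989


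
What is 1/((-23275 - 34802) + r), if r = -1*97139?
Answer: -1/155216 ≈ -6.4426e-6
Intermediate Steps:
r = -97139
1/((-23275 - 34802) + r) = 1/((-23275 - 34802) - 97139) = 1/(-58077 - 97139) = 1/(-155216) = -1/155216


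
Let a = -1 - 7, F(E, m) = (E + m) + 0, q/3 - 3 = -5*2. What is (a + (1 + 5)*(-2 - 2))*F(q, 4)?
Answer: 544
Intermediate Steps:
q = -21 (q = 9 + 3*(-5*2) = 9 + 3*(-10) = 9 - 30 = -21)
F(E, m) = E + m
a = -8
(a + (1 + 5)*(-2 - 2))*F(q, 4) = (-8 + (1 + 5)*(-2 - 2))*(-21 + 4) = (-8 + 6*(-4))*(-17) = (-8 - 24)*(-17) = -32*(-17) = 544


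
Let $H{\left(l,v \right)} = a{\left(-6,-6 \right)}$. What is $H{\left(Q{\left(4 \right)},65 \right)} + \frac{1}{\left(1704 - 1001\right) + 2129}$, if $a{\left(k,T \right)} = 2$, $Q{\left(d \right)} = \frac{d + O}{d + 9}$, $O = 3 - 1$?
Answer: $\frac{5665}{2832} \approx 2.0004$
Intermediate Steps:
$O = 2$
$Q{\left(d \right)} = \frac{2 + d}{9 + d}$ ($Q{\left(d \right)} = \frac{d + 2}{d + 9} = \frac{2 + d}{9 + d}$)
$H{\left(l,v \right)} = 2$
$H{\left(Q{\left(4 \right)},65 \right)} + \frac{1}{\left(1704 - 1001\right) + 2129} = 2 + \frac{1}{\left(1704 - 1001\right) + 2129} = 2 + \frac{1}{703 + 2129} = 2 + \frac{1}{2832} = \frac{5665}{2832}$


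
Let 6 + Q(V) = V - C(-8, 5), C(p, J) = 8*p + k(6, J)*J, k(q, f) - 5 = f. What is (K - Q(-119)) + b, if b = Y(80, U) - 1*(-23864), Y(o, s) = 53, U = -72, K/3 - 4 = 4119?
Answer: 36397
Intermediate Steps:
K = 12369 (K = 12 + 3*4119 = 12 + 12357 = 12369)
k(q, f) = 5 + f
C(p, J) = 8*p + J*(5 + J) (C(p, J) = 8*p + (5 + J)*J = 8*p + J*(5 + J))
Q(V) = 8 + V (Q(V) = -6 + (V - (8*(-8) + 5*(5 + 5))) = -6 + (V - (-64 + 5*10)) = -6 + (V - (-64 + 50)) = -6 + (V - 1*(-14)) = -6 + (V + 14) = -6 + (14 + V) = 8 + V)
b = 23917 (b = 53 - 1*(-23864) = 53 + 23864 = 23917)
(K - Q(-119)) + b = (12369 - (8 - 119)) + 23917 = (12369 - 1*(-111)) + 23917 = (12369 + 111) + 23917 = 12480 + 23917 = 36397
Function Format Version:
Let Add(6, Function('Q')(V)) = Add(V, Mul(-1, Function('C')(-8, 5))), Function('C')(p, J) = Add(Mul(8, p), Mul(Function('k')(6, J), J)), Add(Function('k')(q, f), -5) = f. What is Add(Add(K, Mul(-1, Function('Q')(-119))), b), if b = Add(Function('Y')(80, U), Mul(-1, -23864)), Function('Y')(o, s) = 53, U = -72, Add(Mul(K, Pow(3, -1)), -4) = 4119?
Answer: 36397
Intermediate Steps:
K = 12369 (K = Add(12, Mul(3, 4119)) = Add(12, 12357) = 12369)
Function('k')(q, f) = Add(5, f)
Function('C')(p, J) = Add(Mul(8, p), Mul(J, Add(5, J))) (Function('C')(p, J) = Add(Mul(8, p), Mul(Add(5, J), J)) = Add(Mul(8, p), Mul(J, Add(5, J))))
Function('Q')(V) = Add(8, V) (Function('Q')(V) = Add(-6, Add(V, Mul(-1, Add(Mul(8, -8), Mul(5, Add(5, 5)))))) = Add(-6, Add(V, Mul(-1, Add(-64, Mul(5, 10))))) = Add(-6, Add(V, Mul(-1, Add(-64, 50)))) = Add(-6, Add(V, Mul(-1, -14))) = Add(-6, Add(V, 14)) = Add(-6, Add(14, V)) = Add(8, V))
b = 23917 (b = Add(53, Mul(-1, -23864)) = Add(53, 23864) = 23917)
Add(Add(K, Mul(-1, Function('Q')(-119))), b) = Add(Add(12369, Mul(-1, Add(8, -119))), 23917) = Add(Add(12369, Mul(-1, -111)), 23917) = Add(Add(12369, 111), 23917) = Add(12480, 23917) = 36397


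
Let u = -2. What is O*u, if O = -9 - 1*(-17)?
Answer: -16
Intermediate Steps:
O = 8 (O = -9 + 17 = 8)
O*u = 8*(-2) = -16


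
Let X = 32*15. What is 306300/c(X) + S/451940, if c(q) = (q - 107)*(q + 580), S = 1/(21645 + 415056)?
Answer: 3022608983850869/3901662226663860 ≈ 0.77470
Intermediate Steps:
S = 1/436701 ≈ 2.2899e-6
X = 480
c(q) = (-107 + q)*(580 + q)
306300/c(X) + S/451940 = 306300/(-62060 + 480² + 473*480) + (1/436701)/451940 = 306300/(-62060 + 230400 + 227040) + (1/436701)*(1/451940) = 306300/395380 + 1/197362649940 = 306300*(1/395380) + 1/197362649940 = 15315/19769 + 1/197362649940 = 3022608983850869/3901662226663860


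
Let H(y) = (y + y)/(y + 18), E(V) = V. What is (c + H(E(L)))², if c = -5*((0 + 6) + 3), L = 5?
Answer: 1050625/529 ≈ 1986.1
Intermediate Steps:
c = -45 (c = -5*(6 + 3) = -5*9 = -45)
H(y) = 2*y/(18 + y) (H(y) = (2*y)/(18 + y) = 2*y/(18 + y))
(c + H(E(L)))² = (-45 + 2*5/(18 + 5))² = (-45 + 2*5/23)² = (-45 + 2*5*(1/23))² = (-45 + 10/23)² = (-1025/23)² = 1050625/529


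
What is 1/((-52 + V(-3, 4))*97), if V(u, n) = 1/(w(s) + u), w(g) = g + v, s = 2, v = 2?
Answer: -1/4947 ≈ -0.00020214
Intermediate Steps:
w(g) = 2 + g (w(g) = g + 2 = 2 + g)
V(u, n) = 1/(4 + u) (V(u, n) = 1/((2 + 2) + u) = 1/(4 + u))
1/((-52 + V(-3, 4))*97) = 1/((-52 + 1/(4 - 3))*97) = 1/((-52 + 1/1)*97) = 1/((-52 + 1)*97) = 1/(-51*97) = 1/(-4947) = -1/4947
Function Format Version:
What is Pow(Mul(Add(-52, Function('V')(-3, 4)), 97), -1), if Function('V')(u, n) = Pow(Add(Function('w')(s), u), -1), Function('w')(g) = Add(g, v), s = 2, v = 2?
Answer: Rational(-1, 4947) ≈ -0.00020214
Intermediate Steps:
Function('w')(g) = Add(2, g) (Function('w')(g) = Add(g, 2) = Add(2, g))
Function('V')(u, n) = Pow(Add(4, u), -1) (Function('V')(u, n) = Pow(Add(Add(2, 2), u), -1) = Pow(Add(4, u), -1))
Pow(Mul(Add(-52, Function('V')(-3, 4)), 97), -1) = Pow(Mul(Add(-52, Pow(Add(4, -3), -1)), 97), -1) = Pow(Mul(Add(-52, Pow(1, -1)), 97), -1) = Pow(Mul(Add(-52, 1), 97), -1) = Pow(Mul(-51, 97), -1) = Pow(-4947, -1) = Rational(-1, 4947)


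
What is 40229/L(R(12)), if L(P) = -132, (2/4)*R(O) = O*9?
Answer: -40229/132 ≈ -304.77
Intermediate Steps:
R(O) = 18*O (R(O) = 2*(O*9) = 2*(9*O) = 18*O)
40229/L(R(12)) = 40229/(-132) = 40229*(-1/132) = -40229/132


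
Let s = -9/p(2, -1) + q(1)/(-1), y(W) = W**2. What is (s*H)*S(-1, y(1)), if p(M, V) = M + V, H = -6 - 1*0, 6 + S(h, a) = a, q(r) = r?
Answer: -300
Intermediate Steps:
S(h, a) = -6 + a
H = -6 (H = -6 + 0 = -6)
s = -10 (s = -9/(2 - 1) + 1/(-1) = -9/1 + 1*(-1) = -9*1 - 1 = -9 - 1 = -10)
(s*H)*S(-1, y(1)) = (-10*(-6))*(-6 + 1**2) = 60*(-6 + 1) = 60*(-5) = -300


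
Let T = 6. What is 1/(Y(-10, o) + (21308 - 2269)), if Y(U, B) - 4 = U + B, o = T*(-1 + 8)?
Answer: 1/19075 ≈ 5.2425e-5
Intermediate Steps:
o = 42 (o = 6*(-1 + 8) = 6*7 = 42)
Y(U, B) = 4 + B + U (Y(U, B) = 4 + (U + B) = 4 + (B + U) = 4 + B + U)
1/(Y(-10, o) + (21308 - 2269)) = 1/((4 + 42 - 10) + (21308 - 2269)) = 1/(36 + 19039) = 1/19075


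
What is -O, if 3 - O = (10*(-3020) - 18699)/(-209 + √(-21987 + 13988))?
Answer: (-3*√7999 + 48272*I)/(√7999 + 209*I) ≈ 194.75 + 84.624*I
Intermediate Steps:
O = 3 + 48899/(-209 + I*√7999) (O = 3 - (10*(-3020) - 18699)/(-209 + √(-21987 + 13988)) = 3 - (-30200 - 18699)/(-209 + √(-7999)) = 3 - (-48899)/(-209 + I*√7999) = 3 + 48899/(-209 + I*√7999) ≈ -194.75 - 84.624*I)
-O = -(-48272*I + 3*√7999)/(√7999 + 209*I)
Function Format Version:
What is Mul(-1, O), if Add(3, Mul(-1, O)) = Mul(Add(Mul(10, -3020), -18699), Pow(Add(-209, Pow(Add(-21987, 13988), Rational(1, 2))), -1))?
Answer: Mul(Pow(Add(Pow(7999, Rational(1, 2)), Mul(209, I)), -1), Add(Mul(-3, Pow(7999, Rational(1, 2))), Mul(48272, I))) ≈ Add(194.75, Mul(84.624, I))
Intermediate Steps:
O = Add(3, Mul(48899, Pow(Add(-209, Mul(I, Pow(7999, Rational(1, 2)))), -1))) (O = Add(3, Mul(-1, Mul(Add(Mul(10, -3020), -18699), Pow(Add(-209, Pow(Add(-21987, 13988), Rational(1, 2))), -1)))) = Add(3, Mul(-1, Mul(Add(-30200, -18699), Pow(Add(-209, Pow(-7999, Rational(1, 2))), -1)))) = Add(3, Mul(-1, Mul(-48899, Pow(Add(-209, Mul(I, Pow(7999, Rational(1, 2)))), -1)))) = Add(3, Mul(48899, Pow(Add(-209, Mul(I, Pow(7999, Rational(1, 2)))), -1))) ≈ Add(-194.75, Mul(-84.624, I)))
Mul(-1, O) = Mul(-1, Mul(Pow(Add(Pow(7999, Rational(1, 2)), Mul(209, I)), -1), Add(Mul(-48272, I), Mul(3, Pow(7999, Rational(1, 2)))))) = Mul(-1, Pow(Add(Pow(7999, Rational(1, 2)), Mul(209, I)), -1), Add(Mul(-48272, I), Mul(3, Pow(7999, Rational(1, 2)))))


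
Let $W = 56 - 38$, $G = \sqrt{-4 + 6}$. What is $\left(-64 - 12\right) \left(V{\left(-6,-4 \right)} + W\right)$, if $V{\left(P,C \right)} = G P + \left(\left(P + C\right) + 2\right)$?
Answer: $-760 + 456 \sqrt{2} \approx -115.12$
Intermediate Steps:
$G = \sqrt{2} \approx 1.4142$
$W = 18$ ($W = 56 - 38 = 18$)
$V{\left(P,C \right)} = 2 + C + P + P \sqrt{2}$ ($V{\left(P,C \right)} = \sqrt{2} P + \left(\left(P + C\right) + 2\right) = P \sqrt{2} + \left(\left(C + P\right) + 2\right) = P \sqrt{2} + \left(2 + C + P\right) = 2 + C + P + P \sqrt{2}$)
$\left(-64 - 12\right) \left(V{\left(-6,-4 \right)} + W\right) = \left(-64 - 12\right) \left(\left(2 - 4 - 6 - 6 \sqrt{2}\right) + 18\right) = - 76 \left(\left(-8 - 6 \sqrt{2}\right) + 18\right) = - 76 \left(10 - 6 \sqrt{2}\right) = -760 + 456 \sqrt{2}$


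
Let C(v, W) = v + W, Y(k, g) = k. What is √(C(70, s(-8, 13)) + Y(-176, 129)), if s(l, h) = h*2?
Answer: 4*I*√5 ≈ 8.9443*I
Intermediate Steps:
s(l, h) = 2*h
C(v, W) = W + v
√(C(70, s(-8, 13)) + Y(-176, 129)) = √((2*13 + 70) - 176) = √((26 + 70) - 176) = √(96 - 176) = √(-80) = 4*I*√5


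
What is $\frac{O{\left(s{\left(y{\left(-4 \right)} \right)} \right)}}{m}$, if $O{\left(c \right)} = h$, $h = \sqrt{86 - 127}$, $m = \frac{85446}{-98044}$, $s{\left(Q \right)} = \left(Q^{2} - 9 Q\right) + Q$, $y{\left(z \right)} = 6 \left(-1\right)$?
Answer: $- \frac{49022 i \sqrt{41}}{42723} \approx - 7.3472 i$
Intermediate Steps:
$y{\left(z \right)} = -6$
$s{\left(Q \right)} = Q^{2} - 8 Q$
$m = - \frac{42723}{49022}$ ($m = 85446 \left(- \frac{1}{98044}\right) = - \frac{42723}{49022} \approx -0.87151$)
$h = i \sqrt{41}$ ($h = \sqrt{-41} = i \sqrt{41} \approx 6.4031 i$)
$O{\left(c \right)} = i \sqrt{41}$
$\frac{O{\left(s{\left(y{\left(-4 \right)} \right)} \right)}}{m} = \frac{i \sqrt{41}}{- \frac{42723}{49022}} = i \sqrt{41} \left(- \frac{49022}{42723}\right) = - \frac{49022 i \sqrt{41}}{42723}$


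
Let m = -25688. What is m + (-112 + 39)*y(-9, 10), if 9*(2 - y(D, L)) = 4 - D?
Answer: -231557/9 ≈ -25729.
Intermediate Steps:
y(D, L) = 14/9 + D/9 (y(D, L) = 2 - (4 - D)/9 = 2 + (-4/9 + D/9) = 14/9 + D/9)
m + (-112 + 39)*y(-9, 10) = -25688 + (-112 + 39)*(14/9 + (⅑)*(-9)) = -25688 - 73*(14/9 - 1) = -25688 - 73*5/9 = -25688 - 365/9 = -231557/9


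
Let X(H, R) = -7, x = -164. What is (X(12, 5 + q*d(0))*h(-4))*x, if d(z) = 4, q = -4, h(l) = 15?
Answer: 17220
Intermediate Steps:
(X(12, 5 + q*d(0))*h(-4))*x = -7*15*(-164) = -105*(-164) = 17220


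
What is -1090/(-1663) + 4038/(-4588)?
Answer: -857137/3814922 ≈ -0.22468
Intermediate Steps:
-1090/(-1663) + 4038/(-4588) = -1090*(-1/1663) + 4038*(-1/4588) = 1090/1663 - 2019/2294 = -857137/3814922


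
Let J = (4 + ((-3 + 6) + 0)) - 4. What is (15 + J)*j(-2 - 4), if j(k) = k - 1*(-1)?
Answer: -90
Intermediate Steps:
j(k) = 1 + k (j(k) = k + 1 = 1 + k)
J = 3 (J = (4 + (3 + 0)) - 4 = (4 + 3) - 4 = 7 - 4 = 3)
(15 + J)*j(-2 - 4) = (15 + 3)*(1 + (-2 - 4)) = 18*(1 - 6) = 18*(-5) = -90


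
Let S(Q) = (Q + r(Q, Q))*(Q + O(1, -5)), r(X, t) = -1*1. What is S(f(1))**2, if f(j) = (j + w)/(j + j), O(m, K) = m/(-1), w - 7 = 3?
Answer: 6561/16 ≈ 410.06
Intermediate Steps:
w = 10 (w = 7 + 3 = 10)
O(m, K) = -m (O(m, K) = m*(-1) = -m)
r(X, t) = -1
f(j) = (10 + j)/(2*j) (f(j) = (j + 10)/(j + j) = (10 + j)/((2*j)) = (10 + j)*(1/(2*j)) = (10 + j)/(2*j))
S(Q) = (-1 + Q)**2 (S(Q) = (Q - 1)*(Q - 1*1) = (-1 + Q)*(Q - 1) = (-1 + Q)*(-1 + Q) = (-1 + Q)**2)
S(f(1))**2 = (1 + ((1/2)*(10 + 1)/1)**2 - (10 + 1)/1)**2 = (1 + ((1/2)*1*11)**2 - 11)**2 = (1 + (11/2)**2 - 2*11/2)**2 = (1 + 121/4 - 11)**2 = (81/4)**2 = 6561/16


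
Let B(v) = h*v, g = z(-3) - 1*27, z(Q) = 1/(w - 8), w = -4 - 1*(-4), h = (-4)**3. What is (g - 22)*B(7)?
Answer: 22008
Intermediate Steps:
h = -64
w = 0 (w = -4 + 4 = 0)
z(Q) = -1/8 (z(Q) = 1/(0 - 8) = 1/(-8) = -1/8)
g = -217/8 (g = -1/8 - 1*27 = -1/8 - 27 = -217/8 ≈ -27.125)
B(v) = -64*v
(g - 22)*B(7) = (-217/8 - 22)*(-64*7) = -393/8*(-448) = 22008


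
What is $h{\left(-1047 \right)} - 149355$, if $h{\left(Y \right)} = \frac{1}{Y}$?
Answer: $- \frac{156374686}{1047} \approx -1.4936 \cdot 10^{5}$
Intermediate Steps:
$h{\left(-1047 \right)} - 149355 = \frac{1}{-1047} - 149355 = - \frac{1}{1047} - 149355 = - \frac{156374686}{1047}$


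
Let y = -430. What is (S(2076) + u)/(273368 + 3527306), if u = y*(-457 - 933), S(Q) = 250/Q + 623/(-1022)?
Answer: 22645041367/143996135838 ≈ 0.15726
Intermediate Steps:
S(Q) = -89/146 + 250/Q (S(Q) = 250/Q + 623*(-1/1022) = 250/Q - 89/146 = -89/146 + 250/Q)
u = 597700 (u = -430*(-457 - 933) = -430*(-1390) = 597700)
(S(2076) + u)/(273368 + 3527306) = ((-89/146 + 250/2076) + 597700)/(273368 + 3527306) = ((-89/146 + 250*(1/2076)) + 597700)/3800674 = ((-89/146 + 125/1038) + 597700)*(1/3800674) = (-18533/37887 + 597700)*(1/3800674) = (22645041367/37887)*(1/3800674) = 22645041367/143996135838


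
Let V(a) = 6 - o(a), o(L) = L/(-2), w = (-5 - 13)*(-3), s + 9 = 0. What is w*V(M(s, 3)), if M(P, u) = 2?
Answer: 378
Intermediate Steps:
s = -9 (s = -9 + 0 = -9)
w = 54 (w = -18*(-3) = 54)
o(L) = -L/2 (o(L) = L*(-½) = -L/2)
V(a) = 6 + a/2 (V(a) = 6 - (-1)*a/2 = 6 + a/2)
w*V(M(s, 3)) = 54*(6 + (½)*2) = 54*(6 + 1) = 54*7 = 378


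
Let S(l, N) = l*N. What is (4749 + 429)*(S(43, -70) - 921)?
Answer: -20354718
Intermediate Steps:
S(l, N) = N*l
(4749 + 429)*(S(43, -70) - 921) = (4749 + 429)*(-70*43 - 921) = 5178*(-3010 - 921) = 5178*(-3931) = -20354718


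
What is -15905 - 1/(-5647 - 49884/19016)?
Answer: -427181399891/26858309 ≈ -15905.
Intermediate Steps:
-15905 - 1/(-5647 - 49884/19016) = -15905 - 1/(-5647 - 49884*1/19016) = -15905 - 1/(-5647 - 12471/4754) = -15905 - 1/(-26858309/4754) = -15905 - 1*(-4754/26858309) = -15905 + 4754/26858309 = -427181399891/26858309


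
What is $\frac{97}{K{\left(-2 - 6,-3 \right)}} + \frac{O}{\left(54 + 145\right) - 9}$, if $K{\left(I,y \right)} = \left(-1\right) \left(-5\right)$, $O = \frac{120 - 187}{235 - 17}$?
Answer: $\frac{803481}{41420} \approx 19.398$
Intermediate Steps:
$O = - \frac{67}{218} \approx -0.30734$
$K{\left(I,y \right)} = 5$
$\frac{97}{K{\left(-2 - 6,-3 \right)}} + \frac{O}{\left(54 + 145\right) - 9} = \frac{97}{5} - \frac{67}{218 \left(\left(54 + 145\right) - 9\right)} = 97 \cdot \frac{1}{5} - \frac{67}{218 \left(199 - 9\right)} = \frac{97}{5} - \frac{67}{218 \cdot 190} = \frac{97}{5} - \frac{67}{41420} = \frac{803481}{41420}$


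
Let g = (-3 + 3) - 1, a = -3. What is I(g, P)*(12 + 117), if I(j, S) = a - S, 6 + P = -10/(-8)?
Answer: 903/4 ≈ 225.75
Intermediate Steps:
P = -19/4 (P = -6 - 10/(-8) = -6 - 10*(-⅛) = -6 + 5/4 = -19/4 ≈ -4.7500)
g = -1 (g = 0 - 1 = -1)
I(j, S) = -3 - S
I(g, P)*(12 + 117) = (-3 - 1*(-19/4))*(12 + 117) = (-3 + 19/4)*129 = (7/4)*129 = 903/4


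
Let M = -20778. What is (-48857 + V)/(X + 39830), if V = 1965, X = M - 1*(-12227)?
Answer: -46892/31279 ≈ -1.4992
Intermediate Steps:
X = -8551 (X = -20778 - 1*(-12227) = -20778 + 12227 = -8551)
(-48857 + V)/(X + 39830) = (-48857 + 1965)/(-8551 + 39830) = -46892/31279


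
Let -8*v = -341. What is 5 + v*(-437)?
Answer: -148977/8 ≈ -18622.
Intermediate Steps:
v = 341/8 (v = -⅛*(-341) = 341/8 ≈ 42.625)
5 + v*(-437) = 5 + (341/8)*(-437) = 5 - 149017/8 = -148977/8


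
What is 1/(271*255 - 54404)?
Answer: 1/14701 ≈ 6.8023e-5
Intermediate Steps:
1/(271*255 - 54404) = 1/(69105 - 54404) = 1/14701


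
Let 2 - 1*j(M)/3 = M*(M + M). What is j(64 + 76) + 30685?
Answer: -86909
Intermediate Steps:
j(M) = 6 - 6*M² (j(M) = 6 - 3*M*(M + M) = 6 - 3*M*2*M = 6 - 6*M²)
j(64 + 76) + 30685 = (6 - 6*(64 + 76)²) + 30685 = (6 - 6*140²) + 30685 = (6 - 6*19600) + 30685 = (6 - 117600) + 30685 = -117594 + 30685 = -86909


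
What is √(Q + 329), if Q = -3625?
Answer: 4*I*√206 ≈ 57.411*I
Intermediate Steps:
√(Q + 329) = √(-3625 + 329) = √(-3296) = 4*I*√206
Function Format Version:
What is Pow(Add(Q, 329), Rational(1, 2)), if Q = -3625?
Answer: Mul(4, I, Pow(206, Rational(1, 2))) ≈ Mul(57.411, I)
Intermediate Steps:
Pow(Add(Q, 329), Rational(1, 2)) = Pow(Add(-3625, 329), Rational(1, 2)) = Pow(-3296, Rational(1, 2)) = Mul(4, I, Pow(206, Rational(1, 2)))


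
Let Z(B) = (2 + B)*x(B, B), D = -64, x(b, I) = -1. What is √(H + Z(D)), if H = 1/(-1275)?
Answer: √4031499/255 ≈ 7.8740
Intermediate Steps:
H = -1/1275 ≈ -0.00078431
Z(B) = -2 - B (Z(B) = (2 + B)*(-1) = -2 - B)
√(H + Z(D)) = √(-1/1275 + (-2 - 1*(-64))) = √(-1/1275 + (-2 + 64)) = √(-1/1275 + 62) = √(79049/1275) = √4031499/255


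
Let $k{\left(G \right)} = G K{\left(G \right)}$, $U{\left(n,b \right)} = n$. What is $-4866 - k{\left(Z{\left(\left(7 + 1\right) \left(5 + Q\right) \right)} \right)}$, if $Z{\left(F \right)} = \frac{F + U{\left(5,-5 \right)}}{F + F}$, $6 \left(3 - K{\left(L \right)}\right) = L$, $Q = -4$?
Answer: $- \frac{7477751}{1536} \approx -4868.3$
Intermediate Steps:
$K{\left(L \right)} = 3 - \frac{L}{6}$
$Z{\left(F \right)} = \frac{5 + F}{2 F}$ ($Z{\left(F \right)} = \frac{F + 5}{F + F} = \frac{5 + F}{2 F}$)
$k{\left(G \right)} = G \left(3 - \frac{G}{6}\right)$
$-4866 - k{\left(Z{\left(\left(7 + 1\right) \left(5 + Q\right) \right)} \right)} = -4866 - \frac{\frac{5 + \left(7 + 1\right) \left(5 - 4\right)}{2 \left(7 + 1\right) \left(5 - 4\right)} \left(18 - \frac{5 + \left(7 + 1\right) \left(5 - 4\right)}{2 \left(7 + 1\right) \left(5 - 4\right)}\right)}{6} = -4866 - \frac{\frac{5 + 8 \cdot 1}{2 \cdot 8 \cdot 1} \left(18 - \frac{5 + 8 \cdot 1}{2 \cdot 8 \cdot 1}\right)}{6} = -4866 - \frac{\frac{5 + 8}{2 \cdot 8} \left(18 - \frac{5 + 8}{2 \cdot 8}\right)}{6} = -4866 - \frac{\frac{1}{2} \cdot \frac{1}{8} \cdot 13 \left(18 - \frac{1}{2} \cdot \frac{1}{8} \cdot 13\right)}{6} = -4866 - \frac{1}{6} \cdot \frac{13}{16} \left(18 - \frac{13}{16}\right) = -4866 - \frac{1}{6} \cdot \frac{13}{16} \cdot \frac{275}{16} = -4866 - \frac{3575}{1536} = - \frac{7477751}{1536}$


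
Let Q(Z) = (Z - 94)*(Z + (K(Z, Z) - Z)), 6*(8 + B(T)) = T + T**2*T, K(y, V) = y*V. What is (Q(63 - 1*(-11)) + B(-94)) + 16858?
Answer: -693349/3 ≈ -2.3112e+5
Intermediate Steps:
K(y, V) = V*y
B(T) = -8 + T/6 + T**3/6 (B(T) = -8 + (T + T**2*T)/6 = -8 + (T + T**3)/6 = -8 + (T/6 + T**3/6) = -8 + T/6 + T**3/6)
Q(Z) = Z**2*(-94 + Z) (Q(Z) = (Z - 94)*(Z + (Z*Z - Z)) = (-94 + Z)*(Z + (Z**2 - Z)) = (-94 + Z)*Z**2 = Z**2*(-94 + Z))
(Q(63 - 1*(-11)) + B(-94)) + 16858 = ((63 - 1*(-11))**2*(-94 + (63 - 1*(-11))) + (-8 + (1/6)*(-94) + (1/6)*(-94)**3)) + 16858 = ((63 + 11)**2*(-94 + (63 + 11)) + (-8 - 47/3 + (1/6)*(-830584))) + 16858 = (74**2*(-94 + 74) + (-8 - 47/3 - 415292/3)) + 16858 = (5476*(-20) - 415363/3) + 16858 = (-109520 - 415363/3) + 16858 = -743923/3 + 16858 = -693349/3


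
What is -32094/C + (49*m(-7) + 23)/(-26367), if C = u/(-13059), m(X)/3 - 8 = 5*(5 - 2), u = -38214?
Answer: -55812877181/5088831 ≈ -10968.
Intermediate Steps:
m(X) = 69 (m(X) = 24 + 3*(5*(5 - 2)) = 24 + 3*(5*3) = 24 + 3*15 = 24 + 45 = 69)
C = 4246/1451 (C = -38214/(-13059) = -38214*(-1/13059) = 4246/1451 ≈ 2.9263)
-32094/C + (49*m(-7) + 23)/(-26367) = -32094/4246/1451 + (49*69 + 23)/(-26367) = -32094*1451/4246 + (3381 + 23)*(-1/26367) = -23284197/2123 + 3404*(-1/26367) = -23284197/2123 - 3404/26367 = -55812877181/5088831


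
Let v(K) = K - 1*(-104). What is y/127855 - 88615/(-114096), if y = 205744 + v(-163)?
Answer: 6959541317/2917548816 ≈ 2.3854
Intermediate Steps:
v(K) = 104 + K (v(K) = K + 104 = 104 + K)
y = 205685 (y = 205744 + (104 - 163) = 205744 - 59 = 205685)
y/127855 - 88615/(-114096) = 205685/127855 - 88615/(-114096) = 205685*(1/127855) - 88615*(-1/114096) = 41137/25571 + 88615/114096 = 6959541317/2917548816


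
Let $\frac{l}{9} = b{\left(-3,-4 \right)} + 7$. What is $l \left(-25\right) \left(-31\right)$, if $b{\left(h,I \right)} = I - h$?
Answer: $41850$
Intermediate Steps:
$l = 54$ ($l = 9 \left(\left(-4 - -3\right) + 7\right) = 9 \left(\left(-4 + 3\right) + 7\right) = 9 \left(-1 + 7\right) = 9 \cdot 6 = 54$)
$l \left(-25\right) \left(-31\right) = 54 \left(-25\right) \left(-31\right) = \left(-1350\right) \left(-31\right) = 41850$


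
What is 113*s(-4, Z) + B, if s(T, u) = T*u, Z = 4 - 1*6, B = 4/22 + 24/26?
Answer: 129430/143 ≈ 905.10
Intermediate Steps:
B = 158/143 (B = 4*(1/22) + 24*(1/26) = 2/11 + 12/13 = 158/143 ≈ 1.1049)
Z = -2 (Z = 4 - 6 = -2)
113*s(-4, Z) + B = 113*(-4*(-2)) + 158/143 = 113*8 + 158/143 = 904 + 158/143 = 129430/143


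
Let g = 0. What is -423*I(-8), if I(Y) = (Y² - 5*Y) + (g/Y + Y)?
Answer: -40608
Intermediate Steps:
I(Y) = Y² - 4*Y (I(Y) = (Y² - 5*Y) + (0/Y + Y) = (Y² - 5*Y) + (0 + Y) = (Y² - 5*Y) + Y = Y² - 4*Y)
-423*I(-8) = -(-3384)*(-4 - 8) = -(-3384)*(-12) = -423*96 = -40608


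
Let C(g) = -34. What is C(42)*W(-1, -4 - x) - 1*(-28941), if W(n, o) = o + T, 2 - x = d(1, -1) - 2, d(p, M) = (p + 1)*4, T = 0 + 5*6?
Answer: 27921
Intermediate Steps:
T = 30 (T = 0 + 30 = 30)
d(p, M) = 4 + 4*p (d(p, M) = (1 + p)*4 = 4 + 4*p)
x = -4 (x = 2 - ((4 + 4*1) - 2) = 2 - ((4 + 4) - 2) = 2 - (8 - 2) = 2 - 1*6 = 2 - 6 = -4)
W(n, o) = 30 + o (W(n, o) = o + 30 = 30 + o)
C(42)*W(-1, -4 - x) - 1*(-28941) = -34*(30 + (-4 - 1*(-4))) - 1*(-28941) = -34*(30 + (-4 + 4)) + 28941 = -34*(30 + 0) + 28941 = -34*30 + 28941 = -1020 + 28941 = 27921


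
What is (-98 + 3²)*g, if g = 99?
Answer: -8811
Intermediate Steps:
(-98 + 3²)*g = (-98 + 3²)*99 = (-98 + 9)*99 = -89*99 = -8811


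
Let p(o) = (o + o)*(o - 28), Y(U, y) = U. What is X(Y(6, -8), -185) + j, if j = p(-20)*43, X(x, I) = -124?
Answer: 82436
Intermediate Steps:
p(o) = 2*o*(-28 + o) (p(o) = (2*o)*(-28 + o) = 2*o*(-28 + o))
j = 82560 (j = (2*(-20)*(-28 - 20))*43 = (2*(-20)*(-48))*43 = 1920*43 = 82560)
X(Y(6, -8), -185) + j = -124 + 82560 = 82436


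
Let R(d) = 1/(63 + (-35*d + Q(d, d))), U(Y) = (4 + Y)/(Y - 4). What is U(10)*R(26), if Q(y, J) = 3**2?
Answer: -7/2514 ≈ -0.0027844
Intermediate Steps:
Q(y, J) = 9
U(Y) = (4 + Y)/(-4 + Y)
R(d) = 1/(72 - 35*d) (R(d) = 1/(63 + (-35*d + 9)) = 1/(63 + (9 - 35*d)) = 1/(72 - 35*d))
U(10)*R(26) = ((4 + 10)/(-4 + 10))/(72 - 35*26) = (14/6)/(72 - 910) = ((1/6)*14)/(-838) = (7/3)*(-1/838) = -7/2514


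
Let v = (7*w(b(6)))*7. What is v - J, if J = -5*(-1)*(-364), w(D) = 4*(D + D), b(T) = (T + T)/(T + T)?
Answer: 2212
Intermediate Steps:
b(T) = 1 (b(T) = (2*T)/((2*T)) = (2*T)*(1/(2*T)) = 1)
w(D) = 8*D (w(D) = 4*(2*D) = 8*D)
v = 392 (v = (7*(8*1))*7 = (7*8)*7 = 56*7 = 392)
J = -1820 (J = 5*(-364) = -1820)
v - J = 392 - 1*(-1820) = 392 + 1820 = 2212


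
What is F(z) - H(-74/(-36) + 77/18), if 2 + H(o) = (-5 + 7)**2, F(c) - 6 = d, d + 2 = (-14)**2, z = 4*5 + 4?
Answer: 198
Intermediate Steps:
z = 24 (z = 20 + 4 = 24)
d = 194 (d = -2 + (-14)**2 = -2 + 196 = 194)
F(c) = 200 (F(c) = 6 + 194 = 200)
H(o) = 2 (H(o) = -2 + (-5 + 7)**2 = -2 + 2**2 = -2 + 4 = 2)
F(z) - H(-74/(-36) + 77/18) = 200 - 1*2 = 200 - 2 = 198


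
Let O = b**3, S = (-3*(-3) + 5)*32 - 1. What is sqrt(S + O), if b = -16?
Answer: I*sqrt(3649) ≈ 60.407*I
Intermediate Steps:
S = 447 (S = (9 + 5)*32 - 1 = 14*32 - 1 = 448 - 1 = 447)
O = -4096 (O = (-16)**3 = -4096)
sqrt(S + O) = sqrt(447 - 4096) = sqrt(-3649) = I*sqrt(3649)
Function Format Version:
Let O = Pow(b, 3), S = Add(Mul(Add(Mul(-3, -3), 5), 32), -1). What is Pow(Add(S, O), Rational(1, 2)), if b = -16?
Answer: Mul(I, Pow(3649, Rational(1, 2))) ≈ Mul(60.407, I)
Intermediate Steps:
S = 447 (S = Add(Mul(Add(9, 5), 32), -1) = Add(Mul(14, 32), -1) = Add(448, -1) = 447)
O = -4096 (O = Pow(-16, 3) = -4096)
Pow(Add(S, O), Rational(1, 2)) = Pow(Add(447, -4096), Rational(1, 2)) = Pow(-3649, Rational(1, 2)) = Mul(I, Pow(3649, Rational(1, 2)))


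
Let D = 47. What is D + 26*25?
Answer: 697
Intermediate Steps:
D + 26*25 = 47 + 26*25 = 47 + 650 = 697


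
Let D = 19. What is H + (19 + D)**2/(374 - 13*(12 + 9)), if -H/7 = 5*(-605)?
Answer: 2140119/101 ≈ 21189.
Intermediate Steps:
H = 21175 (H = -35*(-605) = -7*(-3025) = 21175)
H + (19 + D)**2/(374 - 13*(12 + 9)) = 21175 + (19 + 19)**2/(374 - 13*(12 + 9)) = 21175 + 38**2/(374 - 13*21) = 21175 + 1444/(374 - 273) = 21175 + 1444/101 = 2140119/101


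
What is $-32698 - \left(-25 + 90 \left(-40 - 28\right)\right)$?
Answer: $-26553$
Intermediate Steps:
$-32698 - \left(-25 + 90 \left(-40 - 28\right)\right) = -32698 - \left(-25 + 90 \left(-68\right)\right) = -32698 - \left(-25 - 6120\right) = -32698 - -6145 = -32698 + 6145 = -26553$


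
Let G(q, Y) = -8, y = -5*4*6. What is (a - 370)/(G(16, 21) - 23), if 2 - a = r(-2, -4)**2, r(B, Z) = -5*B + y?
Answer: 12468/31 ≈ 402.19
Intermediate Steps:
y = -120 (y = -20*6 = -120)
r(B, Z) = -120 - 5*B (r(B, Z) = -5*B - 120 = -120 - 5*B)
a = -12098 (a = 2 - (-120 - 5*(-2))**2 = 2 - (-120 + 10)**2 = 2 - 1*(-110)**2 = 2 - 1*12100 = 2 - 12100 = -12098)
(a - 370)/(G(16, 21) - 23) = (-12098 - 370)/(-8 - 23) = -12468/(-31) = -12468*(-1/31) = 12468/31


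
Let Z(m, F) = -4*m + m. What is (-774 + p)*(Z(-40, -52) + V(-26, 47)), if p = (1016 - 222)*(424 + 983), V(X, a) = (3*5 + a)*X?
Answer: -1665644928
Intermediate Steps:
V(X, a) = X*(15 + a) (V(X, a) = (15 + a)*X = X*(15 + a))
Z(m, F) = -3*m
p = 1117158 (p = 794*1407 = 1117158)
(-774 + p)*(Z(-40, -52) + V(-26, 47)) = (-774 + 1117158)*(-3*(-40) - 26*(15 + 47)) = 1116384*(120 - 26*62) = 1116384*(120 - 1612) = 1116384*(-1492) = -1665644928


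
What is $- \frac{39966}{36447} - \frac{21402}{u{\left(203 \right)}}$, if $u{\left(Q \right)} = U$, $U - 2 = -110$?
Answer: $\frac{14365229}{72894} \approx 197.07$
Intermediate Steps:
$U = -108$ ($U = 2 - 110 = -108$)
$u{\left(Q \right)} = -108$
$- \frac{39966}{36447} - \frac{21402}{u{\left(203 \right)}} = - \frac{39966}{36447} - \frac{21402}{-108} = \left(-39966\right) \frac{1}{36447} - - \frac{1189}{6} = - \frac{13322}{12149} + \frac{1189}{6} = \frac{14365229}{72894}$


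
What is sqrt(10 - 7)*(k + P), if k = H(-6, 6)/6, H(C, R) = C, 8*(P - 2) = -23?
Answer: -15*sqrt(3)/8 ≈ -3.2476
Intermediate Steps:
P = -7/8 (P = 2 + (1/8)*(-23) = 2 - 23/8 = -7/8 ≈ -0.87500)
k = -1 (k = -6/6 = -6*1/6 = -1)
sqrt(10 - 7)*(k + P) = sqrt(10 - 7)*(-1 - 7/8) = sqrt(3)*(-15/8) = -15*sqrt(3)/8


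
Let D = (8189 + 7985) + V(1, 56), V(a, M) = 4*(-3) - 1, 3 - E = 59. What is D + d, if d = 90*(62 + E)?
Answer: 16701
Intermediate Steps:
E = -56 (E = 3 - 1*59 = 3 - 59 = -56)
V(a, M) = -13 (V(a, M) = -12 - 1 = -13)
D = 16161 (D = (8189 + 7985) - 13 = 16174 - 13 = 16161)
d = 540 (d = 90*(62 - 56) = 90*6 = 540)
D + d = 16161 + 540 = 16701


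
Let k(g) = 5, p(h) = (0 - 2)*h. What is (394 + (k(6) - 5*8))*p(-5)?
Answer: 3590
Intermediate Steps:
p(h) = -2*h
(394 + (k(6) - 5*8))*p(-5) = (394 + (5 - 5*8))*(-2*(-5)) = (394 + (5 - 40))*10 = (394 - 35)*10 = 359*10 = 3590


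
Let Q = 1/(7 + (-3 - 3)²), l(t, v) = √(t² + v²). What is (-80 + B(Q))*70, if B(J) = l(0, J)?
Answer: -240730/43 ≈ -5598.4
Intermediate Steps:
Q = 1/43 (Q = 1/(7 + (-6)²) = 1/(7 + 36) = 1/43 ≈ 0.023256)
B(J) = √(J²) (B(J) = √(0² + J²) = √(0 + J²) = √(J²))
(-80 + B(Q))*70 = (-80 + √((1/43)²))*70 = (-80 + √(1/1849))*70 = (-80 + 1/43)*70 = -3439/43*70 = -240730/43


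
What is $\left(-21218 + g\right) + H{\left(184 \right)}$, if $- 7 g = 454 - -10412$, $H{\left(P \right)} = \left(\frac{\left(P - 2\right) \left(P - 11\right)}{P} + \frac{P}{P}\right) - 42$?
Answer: $- \frac{14580267}{644} \approx -22640.0$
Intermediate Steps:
$H{\left(P \right)} = -41 + \frac{\left(-11 + P\right) \left(-2 + P\right)}{P}$ ($H{\left(P \right)} = \left(\frac{\left(-2 + P\right) \left(-11 + P\right)}{P} + 1\right) - 42 = \left(\frac{\left(-11 + P\right) \left(-2 + P\right)}{P} + 1\right) - 42 = \left(1 + \frac{\left(-11 + P\right) \left(-2 + P\right)}{P}\right) - 42 = -41 + \frac{\left(-11 + P\right) \left(-2 + P\right)}{P}$)
$g = - \frac{10866}{7}$ ($g = - \frac{454 - -10412}{7} = - \frac{454 + 10412}{7} = \left(- \frac{1}{7}\right) 10866 = - \frac{10866}{7} \approx -1552.3$)
$\left(-21218 + g\right) + H{\left(184 \right)} = \left(-21218 - \frac{10866}{7}\right) + \left(-54 + 184 + \frac{22}{184}\right) = - \frac{159392}{7} + \left(-54 + 184 + 22 \cdot \frac{1}{184}\right) = - \frac{159392}{7} + \left(-54 + 184 + \frac{11}{92}\right) = - \frac{159392}{7} + \frac{11971}{92} = - \frac{14580267}{644}$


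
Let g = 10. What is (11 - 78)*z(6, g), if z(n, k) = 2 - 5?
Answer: 201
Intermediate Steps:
z(n, k) = -3
(11 - 78)*z(6, g) = (11 - 78)*(-3) = -67*(-3) = 201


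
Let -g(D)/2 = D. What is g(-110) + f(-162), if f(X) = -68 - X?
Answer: 314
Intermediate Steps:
g(D) = -2*D
g(-110) + f(-162) = -2*(-110) + (-68 - 1*(-162)) = 220 + (-68 + 162) = 220 + 94 = 314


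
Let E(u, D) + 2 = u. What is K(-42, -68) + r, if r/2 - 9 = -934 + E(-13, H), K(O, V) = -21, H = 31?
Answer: -1901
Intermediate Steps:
E(u, D) = -2 + u
r = -1880 (r = 18 + 2*(-934 + (-2 - 13)) = 18 + 2*(-934 - 15) = 18 + 2*(-949) = 18 - 1898 = -1880)
K(-42, -68) + r = -21 - 1880 = -1901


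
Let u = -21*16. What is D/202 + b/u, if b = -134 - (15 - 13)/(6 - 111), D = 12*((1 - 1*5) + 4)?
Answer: 3517/8820 ≈ 0.39875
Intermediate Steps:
D = 0 (D = 12*((1 - 5) + 4) = 12*(-4 + 4) = 12*0 = 0)
u = -336
b = -14068/105 (b = -134 - 2/(-105) = -134 - 2*(-1)/105 = -134 - 1*(-2/105) = -134 + 2/105 = -14068/105 ≈ -133.98)
D/202 + b/u = 0/202 - 14068/105/(-336) = 0*(1/202) - 14068/105*(-1/336) = 0 + 3517/8820 = 3517/8820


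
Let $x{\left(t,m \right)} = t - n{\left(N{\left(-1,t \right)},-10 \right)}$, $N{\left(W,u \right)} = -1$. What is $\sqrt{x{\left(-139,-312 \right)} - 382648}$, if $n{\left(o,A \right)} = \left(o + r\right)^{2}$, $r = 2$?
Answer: $42 i \sqrt{217} \approx 618.7 i$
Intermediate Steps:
$n{\left(o,A \right)} = \left(2 + o\right)^{2}$ ($n{\left(o,A \right)} = \left(o + 2\right)^{2} = \left(2 + o\right)^{2}$)
$x{\left(t,m \right)} = -1 + t$ ($x{\left(t,m \right)} = t - \left(2 - 1\right)^{2} = t - 1^{2} = t - 1 = -1 + t$)
$\sqrt{x{\left(-139,-312 \right)} - 382648} = \sqrt{\left(-1 - 139\right) - 382648} = \sqrt{-140 - 382648} = \sqrt{-382788} = 42 i \sqrt{217}$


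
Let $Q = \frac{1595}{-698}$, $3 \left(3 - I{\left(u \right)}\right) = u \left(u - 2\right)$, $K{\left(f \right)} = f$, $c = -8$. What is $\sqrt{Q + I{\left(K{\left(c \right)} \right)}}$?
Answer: $\frac{i \sqrt{113794242}}{2094} \approx 5.0943 i$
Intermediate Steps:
$I{\left(u \right)} = 3 - \frac{u \left(-2 + u\right)}{3}$ ($I{\left(u \right)} = 3 - \frac{u \left(u - 2\right)}{3} = 3 - \frac{u \left(-2 + u\right)}{3}$)
$Q = - \frac{1595}{698}$ ($Q = 1595 \left(- \frac{1}{698}\right) = - \frac{1595}{698} \approx -2.2851$)
$\sqrt{Q + I{\left(K{\left(c \right)} \right)}} = \sqrt{- \frac{1595}{698} + \left(3 - \frac{\left(-8\right)^{2}}{3} + \frac{2}{3} \left(-8\right)\right)} = \sqrt{- \frac{1595}{698} - \frac{71}{3}} = \sqrt{- \frac{54343}{2094}} = \frac{i \sqrt{113794242}}{2094}$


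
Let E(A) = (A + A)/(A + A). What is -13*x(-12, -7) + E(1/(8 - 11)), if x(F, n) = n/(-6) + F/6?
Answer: 71/6 ≈ 11.833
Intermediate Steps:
x(F, n) = -n/6 + F/6 (x(F, n) = n*(-⅙) + F*(⅙) = -n/6 + F/6)
E(A) = 1 (E(A) = (2*A)/((2*A)) = (2*A)*(1/(2*A)) = 1)
-13*x(-12, -7) + E(1/(8 - 11)) = -13*(-⅙*(-7) + (⅙)*(-12)) + 1 = -13*(7/6 - 2) + 1 = -13*(-⅚) + 1 = 65/6 + 1 = 71/6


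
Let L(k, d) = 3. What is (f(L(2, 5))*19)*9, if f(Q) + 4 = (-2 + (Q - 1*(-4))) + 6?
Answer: 1197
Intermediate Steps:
f(Q) = 4 + Q (f(Q) = -4 + ((-2 + (Q - 1*(-4))) + 6) = -4 + ((-2 + (Q + 4)) + 6) = -4 + ((-2 + (4 + Q)) + 6) = -4 + ((2 + Q) + 6) = -4 + (8 + Q) = 4 + Q)
(f(L(2, 5))*19)*9 = ((4 + 3)*19)*9 = (7*19)*9 = 133*9 = 1197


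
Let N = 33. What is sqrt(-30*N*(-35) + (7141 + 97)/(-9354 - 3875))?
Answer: 2*sqrt(1515969357287)/13229 ≈ 186.14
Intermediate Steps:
sqrt(-30*N*(-35) + (7141 + 97)/(-9354 - 3875)) = sqrt(-30*33*(-35) + (7141 + 97)/(-9354 - 3875)) = sqrt(-990*(-35) + 7238/(-13229)) = sqrt(34650 + 7238*(-1/13229)) = sqrt(34650 - 7238/13229) = sqrt(458377612/13229) = 2*sqrt(1515969357287)/13229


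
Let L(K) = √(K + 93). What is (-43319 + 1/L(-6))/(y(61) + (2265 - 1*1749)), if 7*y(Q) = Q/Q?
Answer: -303233/3613 + 7*√87/314331 ≈ -83.928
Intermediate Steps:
L(K) = √(93 + K)
y(Q) = ⅐ (y(Q) = (Q/Q)/7 = (⅐)*1 = ⅐)
(-43319 + 1/L(-6))/(y(61) + (2265 - 1*1749)) = (-43319 + 1/(√(93 - 6)))/(⅐ + (2265 - 1*1749)) = (-43319 + 1/(√87))/(⅐ + (2265 - 1749)) = (-43319 + √87/87)/(⅐ + 516) = (-43319 + √87/87)/(3613/7) = (-43319 + √87/87)*(7/3613) = -303233/3613 + 7*√87/314331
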